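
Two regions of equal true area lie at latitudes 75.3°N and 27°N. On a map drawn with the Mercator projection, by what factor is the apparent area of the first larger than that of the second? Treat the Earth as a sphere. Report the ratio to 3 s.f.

Mercator is conformal with k = sec φ, so areal scale = k² = sec²φ.
At 75.3°: sec²(75.3°) = 1/0.2538² = 15.53.
At 27°: sec²(27°) = 1/0.8910² = 1.260.
Ratio = 15.53/1.260 = cos²(27°)/cos²(75.3°) ≈ 12.3.

12.3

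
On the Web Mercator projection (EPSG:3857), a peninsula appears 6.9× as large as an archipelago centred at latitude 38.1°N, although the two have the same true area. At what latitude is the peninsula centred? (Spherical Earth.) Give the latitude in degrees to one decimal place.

For equal true areas on Mercator, apparent areas scale as sec²φ, so the ratio is cos²φ₂ / cos²φ₁.
cos²φ₂ / cos²φ₁ = 6.9  ⇒  cos φ₁ = cos 38.1° / √6.9 = 0.7869/2.627 = 0.2996.
φ₁ = arccos(0.2996) ≈ 72.6°.

72.6°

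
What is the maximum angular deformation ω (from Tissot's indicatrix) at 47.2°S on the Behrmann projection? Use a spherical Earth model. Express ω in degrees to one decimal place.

27.5°

The Behrmann projection is cylindrical equal-area with φ₀ = 30°. For cylindrical equal-area with standard parallel φ₀, h = cos φ / cos φ₀ and k = cos φ₀ / cos φ, so h·k = 1.
At 47.2°: h = 0.7846, k = 1.275; principal scales a = 1.275, b = 0.7846.
sin(ω/2) = (a − b)/(a + b) = 0.4901/2.059 = 0.2380, so ω = 2 arcsin(0.2380) ≈ 27.5°.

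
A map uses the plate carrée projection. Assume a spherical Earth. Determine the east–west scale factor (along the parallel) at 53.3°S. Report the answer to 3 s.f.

For the equirectangular projection with φ₀ = 0 (plate carrée), h = 1 along meridians and k = sec φ along parallels.
k = 1/cos 53.3° = 1/0.5976 = 1.673.

1.67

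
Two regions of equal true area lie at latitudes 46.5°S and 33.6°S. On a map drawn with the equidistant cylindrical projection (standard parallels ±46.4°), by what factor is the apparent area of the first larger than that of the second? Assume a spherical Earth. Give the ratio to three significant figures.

In the equirectangular projection with standard parallel φ₀ = 46.4° (x = Rλ cos φ₀, y = Rφ), meridians are true-scale (h = 1) and the parallel scale is k = cos φ₀ / cos φ.
Areal scale at 46.5°: h·k = 1.000 × 1.002 = 1.002.
Areal scale at 33.6°: h·k = 1.000 × 0.8280 = 0.8280.
Ratio = 1.002/0.8280 ≈ 1.21.

1.21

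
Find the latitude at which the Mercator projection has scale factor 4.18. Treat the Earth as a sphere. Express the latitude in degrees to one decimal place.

Mercator scale is k = sec φ = 1/cos φ.
1/cos φ = 4.18  ⇒  cos φ = 0.2392  ⇒  φ = arccos(0.2392) ≈ 76.2°.

76.2°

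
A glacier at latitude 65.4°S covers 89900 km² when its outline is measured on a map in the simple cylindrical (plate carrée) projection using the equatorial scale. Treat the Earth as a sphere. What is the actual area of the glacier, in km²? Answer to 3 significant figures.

Plate carrée maps x = Rλ, y = Rφ. The meridian scale is h = 1 and the parallel scale is k = 1/cos φ = sec φ.
Areal scale = h·k = 1 × sec φ; at 65.4°, h = 1.000, k = 2.402, so h·k = 2.402.
True area = apparent / (areal scale) = 89900 / 2.402 ≈ 37400 km².

37400 km²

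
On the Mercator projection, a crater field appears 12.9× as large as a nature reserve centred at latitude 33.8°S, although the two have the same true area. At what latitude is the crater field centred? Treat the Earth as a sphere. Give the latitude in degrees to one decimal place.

For equal true areas on Mercator, apparent areas scale as sec²φ, so the ratio is cos²φ₂ / cos²φ₁.
cos²φ₂ / cos²φ₁ = 12.9  ⇒  cos φ₁ = cos 33.8° / √12.9 = 0.8310/3.592 = 0.2314.
φ₁ = arccos(0.2314) ≈ 76.6°.

76.6°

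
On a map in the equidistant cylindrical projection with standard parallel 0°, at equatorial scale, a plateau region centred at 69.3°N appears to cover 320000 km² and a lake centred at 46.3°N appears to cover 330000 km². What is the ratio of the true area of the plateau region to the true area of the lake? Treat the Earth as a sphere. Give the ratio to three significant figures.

0.496

Plate carrée has h = 1 and k = sec φ, giving areal scale sec φ; true area = (apparent area) · cos φ.
True area of plateau region: 320000 × cos(69.3°) = 320000 × 0.3535 = 113100 km².
True area of lake: 330000 × cos(46.3°) = 330000 × 0.6909 = 228000 km².
Ratio = 113100 / 228000 ≈ 0.496.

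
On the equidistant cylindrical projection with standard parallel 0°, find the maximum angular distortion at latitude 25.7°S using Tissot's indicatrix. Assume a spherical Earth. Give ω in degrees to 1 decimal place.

6.0°

For the equirectangular projection with φ₀ = 0 (plate carrée), h = 1 along meridians and k = sec φ along parallels.
At 25.7°: h = 1.000, k = 1.110; principal scales a = 1.110, b = 1.000.
sin(ω/2) = (a − b)/(a + b) = 0.1098/2.110 = 0.05204, so ω = 2 arcsin(0.05204) ≈ 6.0°.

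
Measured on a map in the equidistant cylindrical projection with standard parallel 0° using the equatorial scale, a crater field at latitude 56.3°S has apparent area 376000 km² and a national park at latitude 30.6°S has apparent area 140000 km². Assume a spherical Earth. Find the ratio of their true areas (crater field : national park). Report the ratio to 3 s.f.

On the plate carrée, areal scale = h·k = 1 × sec φ, so true area = apparent × cos φ.
True area of crater field: 376000 × cos(56.3°) = 376000 × 0.5548 = 208600 km².
True area of national park: 140000 × cos(30.6°) = 140000 × 0.8607 = 120500 km².
Ratio = 208600 / 120500 ≈ 1.73.

1.73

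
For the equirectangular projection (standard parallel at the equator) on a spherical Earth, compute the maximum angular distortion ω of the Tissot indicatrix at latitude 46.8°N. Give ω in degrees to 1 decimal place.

21.6°

Plate carrée maps x = Rλ, y = Rφ. The meridian scale is h = 1 and the parallel scale is k = 1/cos φ = sec φ.
At 46.8°: h = 1.000, k = 1.461; principal scales a = 1.461, b = 1.000.
sin(ω/2) = (a − b)/(a + b) = 0.4608/2.461 = 0.1873, so ω = 2 arcsin(0.1873) ≈ 21.6°.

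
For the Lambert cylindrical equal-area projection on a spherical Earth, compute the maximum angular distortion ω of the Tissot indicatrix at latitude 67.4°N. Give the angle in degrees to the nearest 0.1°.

95.9°

The Lambert cylindrical equal-area projection is the cylindrical equal-area projection with its standard parallel at the equator (φ₀ = 0). Cylindrical equal-area (φ₀ = 0°): h = cos φ / cos 0° along meridians, k = cos 0° / cos φ along parallels; h·k = 1.
At 67.4°: h = 0.3843, k = 2.602; principal scales a = 2.602, b = 0.3843.
sin(ω/2) = (a − b)/(a + b) = 2.218/2.986 = 0.7426, so ω = 2 arcsin(0.7426) ≈ 95.9°.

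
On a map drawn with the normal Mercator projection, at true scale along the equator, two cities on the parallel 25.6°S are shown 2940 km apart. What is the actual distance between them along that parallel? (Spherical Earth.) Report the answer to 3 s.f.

2650 km

The Mercator projection is conformal; its linear scale factor is the same in every direction and equals sec φ = 1/cos φ.
Along the parallel at 25.6°, map distances are exaggerated by k = sec 25.6° = 1.109.
True distance = 2940 / 1.109 = 2940 × cos 25.6° ≈ 2650 km.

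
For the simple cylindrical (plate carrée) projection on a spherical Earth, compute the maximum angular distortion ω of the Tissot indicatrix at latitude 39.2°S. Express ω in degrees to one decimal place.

For the equirectangular projection with φ₀ = 0 (plate carrée), h = 1 along meridians and k = sec φ along parallels.
At 39.2°: h = 1.000, k = 1.290; principal scales a = 1.290, b = 1.000.
sin(ω/2) = (a − b)/(a + b) = 0.2904/2.290 = 0.1268, so ω = 2 arcsin(0.1268) ≈ 14.6°.

14.6°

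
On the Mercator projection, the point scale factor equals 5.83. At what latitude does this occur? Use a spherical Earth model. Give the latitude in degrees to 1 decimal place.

Mercator scale is k = sec φ = 1/cos φ.
1/cos φ = 5.83  ⇒  cos φ = 0.1715  ⇒  φ = arccos(0.1715) ≈ 80.1°.

80.1°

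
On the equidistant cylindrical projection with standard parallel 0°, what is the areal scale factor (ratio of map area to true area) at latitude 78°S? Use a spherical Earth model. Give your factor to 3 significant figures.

Plate carrée maps x = Rλ, y = Rφ. The meridian scale is h = 1 and the parallel scale is k = 1/cos φ = sec φ.
Areal scale = h·k = 1 × sec φ; at 78°, h = 1.000, k = 4.810, so h·k = 4.810.

4.81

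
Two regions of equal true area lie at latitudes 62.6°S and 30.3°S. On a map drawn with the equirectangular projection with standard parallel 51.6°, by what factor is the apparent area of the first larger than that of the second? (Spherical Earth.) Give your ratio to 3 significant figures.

In the equirectangular projection with standard parallel φ₀ = 51.6° (x = Rλ cos φ₀, y = Rφ), meridians are true-scale (h = 1) and the parallel scale is k = cos φ₀ / cos φ.
Areal scale at 62.6°: h·k = 1.000 × 1.350 = 1.350.
Areal scale at 30.3°: h·k = 1.000 × 0.7194 = 0.7194.
Ratio = 1.350/0.7194 ≈ 1.88.

1.88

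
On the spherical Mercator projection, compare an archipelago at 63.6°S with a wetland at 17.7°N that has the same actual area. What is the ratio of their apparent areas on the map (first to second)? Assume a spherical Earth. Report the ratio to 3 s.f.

On Mercator, area is exaggerated by sec²φ = 1/cos²φ.
At 63.6°: sec²(63.6°) = 1/0.4446² = 5.058.
At 17.7°: sec²(17.7°) = 1/0.9527² = 1.102.
Ratio = 5.058/1.102 = cos²(17.7°)/cos²(63.6°) ≈ 4.59.

4.59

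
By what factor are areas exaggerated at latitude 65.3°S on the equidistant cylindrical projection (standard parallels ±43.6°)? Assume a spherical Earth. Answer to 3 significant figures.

1.73

The equidistant cylindrical projection with φ₀ = 43.6° has h = 1 (meridians true) and k = cos φ₀ / cos φ along parallels.
Areal scale = h·k = 1 × cos φ₀ / cos φ; at 65.3°, h = 1.000, k = 1.733, so h·k = 1.733.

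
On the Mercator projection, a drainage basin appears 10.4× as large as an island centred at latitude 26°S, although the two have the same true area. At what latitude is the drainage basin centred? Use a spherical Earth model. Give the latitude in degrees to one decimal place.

Mercator areal scale is sec²φ, so apparent-area ratio = sec²φ₁ / sec²φ₂ = cos²φ₂ / cos²φ₁.
cos²φ₂ / cos²φ₁ = 10.4  ⇒  cos φ₁ = cos 26° / √10.4 = 0.8988/3.225 = 0.2787.
φ₁ = arccos(0.2787) ≈ 73.8°.

73.8°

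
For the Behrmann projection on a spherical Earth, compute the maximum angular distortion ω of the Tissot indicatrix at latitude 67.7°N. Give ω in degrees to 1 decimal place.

85.4°

The Behrmann projection is cylindrical equal-area with φ₀ = 30°. A cylindrical equal-area projection with standard parallel φ₀ has meridian scale h = cos φ / cos φ₀ and parallel scale k = cos φ₀ / cos φ (so areas are preserved, h·k = 1).
At 67.7°: h = 0.4382, k = 2.282; principal scales a = 2.282, b = 0.4382.
sin(ω/2) = (a − b)/(a + b) = 1.844/2.720 = 0.6779, so ω = 2 arcsin(0.6779) ≈ 85.4°.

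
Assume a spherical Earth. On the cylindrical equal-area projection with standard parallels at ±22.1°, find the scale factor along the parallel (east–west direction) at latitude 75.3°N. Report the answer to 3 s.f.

3.65

A cylindrical equal-area projection with standard parallel φ₀ has meridian scale h = cos φ / cos φ₀ and parallel scale k = cos φ₀ / cos φ (so areas are preserved, h·k = 1).
k = cos 22.1° / cos 75.3° = 0.9265/0.2538 = 3.651.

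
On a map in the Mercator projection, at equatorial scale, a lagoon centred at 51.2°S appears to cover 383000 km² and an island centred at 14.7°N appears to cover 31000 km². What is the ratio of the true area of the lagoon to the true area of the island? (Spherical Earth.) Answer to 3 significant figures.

5.18

Since Mercator area scale is 1/cos²φ, the true area equals the apparent area multiplied by cos²φ.
True area of lagoon: 383000 × cos²(51.2°) = 383000 × 0.3926 = 150400 km².
True area of island: 31000 × cos²(14.7°) = 31000 × 0.9356 = 29000 km².
Ratio = 150400 / 29000 ≈ 5.18.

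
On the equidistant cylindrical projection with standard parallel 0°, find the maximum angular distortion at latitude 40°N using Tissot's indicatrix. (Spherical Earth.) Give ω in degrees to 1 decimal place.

In the plate carrée (x = Rλ, y = Rφ), meridians are true-scale (h = 1) and parallels are stretched by k = sec φ.
At 40°: h = 1.000, k = 1.305; principal scales a = 1.305, b = 1.000.
sin(ω/2) = (a − b)/(a + b) = 0.3054/2.305 = 0.1325, so ω = 2 arcsin(0.1325) ≈ 15.2°.

15.2°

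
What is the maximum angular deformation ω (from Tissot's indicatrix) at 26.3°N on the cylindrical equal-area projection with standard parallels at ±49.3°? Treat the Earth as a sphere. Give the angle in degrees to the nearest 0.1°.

35.9°

For cylindrical equal-area with standard parallel φ₀, h = cos φ / cos φ₀ and k = cos φ₀ / cos φ, so h·k = 1.
At 26.3°: h = 1.375, k = 0.7274; principal scales a = 1.375, b = 0.7274.
sin(ω/2) = (a − b)/(a + b) = 0.6474/2.102 = 0.3080, so ω = 2 arcsin(0.3080) ≈ 35.9°.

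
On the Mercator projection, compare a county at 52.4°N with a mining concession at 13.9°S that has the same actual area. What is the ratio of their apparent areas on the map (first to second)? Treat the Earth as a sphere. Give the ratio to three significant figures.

Mercator areal scale is sec²φ.
At 52.4°: sec²(52.4°) = 1/0.6101² = 2.686.
At 13.9°: sec²(13.9°) = 1/0.9707² = 1.061.
Ratio = 2.686/1.061 = cos²(13.9°)/cos²(52.4°) ≈ 2.53.

2.53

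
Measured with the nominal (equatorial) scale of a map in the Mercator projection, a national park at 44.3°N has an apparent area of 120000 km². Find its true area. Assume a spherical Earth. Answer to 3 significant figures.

61500 km²

For Mercator, h = k = sec φ (a conformal cylindrical projection has a single point scale, 1/cos φ).
Areal scale = k² = sec²φ = 1/cos²(44.3°) = 1/0.7157² = 1.952.
True area = apparent / (areal scale) = 120000 / 1.952 ≈ 61500 km².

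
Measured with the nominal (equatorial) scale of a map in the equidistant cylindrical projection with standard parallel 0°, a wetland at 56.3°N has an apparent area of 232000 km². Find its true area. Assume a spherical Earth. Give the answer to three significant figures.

Plate carrée maps x = Rλ, y = Rφ. The meridian scale is h = 1 and the parallel scale is k = 1/cos φ = sec φ.
Areal scale = h·k = 1 × sec φ; at 56.3°, h = 1.000, k = 1.802, so h·k = 1.802.
True area = apparent / (areal scale) = 232000 / 1.802 ≈ 129000 km².

129000 km²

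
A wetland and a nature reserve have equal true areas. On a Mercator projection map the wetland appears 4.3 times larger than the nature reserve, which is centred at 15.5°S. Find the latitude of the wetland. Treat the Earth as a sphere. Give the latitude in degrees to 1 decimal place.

62.3°

For equal true areas on Mercator, apparent areas scale as sec²φ, so the ratio is cos²φ₂ / cos²φ₁.
cos²φ₂ / cos²φ₁ = 4.3  ⇒  cos φ₁ = cos 15.5° / √4.3 = 0.9636/2.074 = 0.4647.
φ₁ = arccos(0.4647) ≈ 62.3°.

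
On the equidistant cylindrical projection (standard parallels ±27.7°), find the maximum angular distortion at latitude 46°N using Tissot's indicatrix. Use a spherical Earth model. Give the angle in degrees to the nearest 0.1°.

13.9°

The equidistant cylindrical projection with φ₀ = 27.7° has h = 1 (meridians true) and k = cos φ₀ / cos φ along parallels.
At 46°: h = 1.000, k = 1.275; principal scales a = 1.275, b = 1.000.
sin(ω/2) = (a − b)/(a + b) = 0.2746/2.275 = 0.1207, so ω = 2 arcsin(0.1207) ≈ 13.9°.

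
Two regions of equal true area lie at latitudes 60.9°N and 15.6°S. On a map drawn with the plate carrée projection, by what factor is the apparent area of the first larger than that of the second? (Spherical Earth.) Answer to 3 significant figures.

Plate carrée maps x = Rλ, y = Rφ. The meridian scale is h = 1 and the parallel scale is k = 1/cos φ = sec φ.
Areal scale at 60.9°: h·k = 1.000 × 2.056 = 2.056.
Areal scale at 15.6°: h·k = 1.000 × 1.038 = 1.038.
Ratio = 2.056/1.038 ≈ 1.98.

1.98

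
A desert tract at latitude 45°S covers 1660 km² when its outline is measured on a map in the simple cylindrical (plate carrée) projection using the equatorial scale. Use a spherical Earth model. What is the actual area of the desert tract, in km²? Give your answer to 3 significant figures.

Plate carrée maps x = Rλ, y = Rφ. The meridian scale is h = 1 and the parallel scale is k = 1/cos φ = sec φ.
Areal scale = h·k = 1 × sec φ; at 45°, h = 1.000, k = 1.414, so h·k = 1.414.
True area = apparent / (areal scale) = 1660 / 1.414 ≈ 1170 km².

1170 km²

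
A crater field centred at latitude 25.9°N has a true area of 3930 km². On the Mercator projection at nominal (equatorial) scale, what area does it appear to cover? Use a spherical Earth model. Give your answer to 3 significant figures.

4860 km²

For Mercator, h = k = sec φ (a conformal cylindrical projection has a single point scale, 1/cos φ).
Areal scale = k² = sec²φ = 1/cos²(25.9°) = 1/0.8996² = 1.236.
Apparent area = 3930 × 1.236 ≈ 4860 km².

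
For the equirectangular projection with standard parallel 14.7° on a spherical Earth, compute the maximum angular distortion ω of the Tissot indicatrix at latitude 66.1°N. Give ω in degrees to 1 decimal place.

The equidistant cylindrical projection with φ₀ = 14.7° has h = 1 (meridians true) and k = cos φ₀ / cos φ along parallels.
At 66.1°: h = 1.000, k = 2.387; principal scales a = 2.387, b = 1.000.
sin(ω/2) = (a − b)/(a + b) = 1.387/3.387 = 0.4096, so ω = 2 arcsin(0.4096) ≈ 48.4°.

48.4°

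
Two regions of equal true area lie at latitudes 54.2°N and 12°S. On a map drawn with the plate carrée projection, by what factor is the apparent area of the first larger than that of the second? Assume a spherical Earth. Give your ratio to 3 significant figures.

Plate carrée maps x = Rλ, y = Rφ. The meridian scale is h = 1 and the parallel scale is k = 1/cos φ = sec φ.
Areal scale at 54.2°: h·k = 1.000 × 1.710 = 1.710.
Areal scale at 12°: h·k = 1.000 × 1.022 = 1.022.
Ratio = 1.710/1.022 ≈ 1.67.

1.67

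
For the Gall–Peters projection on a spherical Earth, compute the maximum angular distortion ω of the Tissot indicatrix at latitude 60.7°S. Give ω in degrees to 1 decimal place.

41.3°

Gall–Peters is a cylindrical equal-area projection with standard parallels at ±45°. Cylindrical equal-area (φ₀ = 45°): h = cos φ / cos 45° along meridians, k = cos 45° / cos φ along parallels; h·k = 1.
At 60.7°: h = 0.6921, k = 1.445; principal scales a = 1.445, b = 0.6921.
sin(ω/2) = (a − b)/(a + b) = 0.7528/2.137 = 0.3523, so ω = 2 arcsin(0.3523) ≈ 41.3°.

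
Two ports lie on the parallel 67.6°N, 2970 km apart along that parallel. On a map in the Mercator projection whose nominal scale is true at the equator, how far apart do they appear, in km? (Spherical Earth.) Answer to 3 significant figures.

7790 km

For Mercator, h = k = sec φ (a conformal cylindrical projection has a single point scale, 1/cos φ).
Along the parallel, k = sec 67.6° = 1/0.3811 = 2.624.
Map distance = 2970 × 2.624 ≈ 7790 km.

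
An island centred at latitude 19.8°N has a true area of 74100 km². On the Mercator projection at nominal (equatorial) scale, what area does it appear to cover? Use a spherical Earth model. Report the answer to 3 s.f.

For Mercator, h = k = sec φ (a conformal cylindrical projection has a single point scale, 1/cos φ).
Areal scale = k² = sec²φ = 1/cos²(19.8°) = 1/0.9409² = 1.130.
Apparent area = 74100 × 1.130 ≈ 83700 km².

83700 km²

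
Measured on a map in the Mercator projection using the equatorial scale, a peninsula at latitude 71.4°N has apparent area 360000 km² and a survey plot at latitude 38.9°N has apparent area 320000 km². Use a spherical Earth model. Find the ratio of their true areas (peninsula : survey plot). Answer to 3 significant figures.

0.189

On Mercator the areal scale is sec²φ, so true area = apparent × cos²φ.
True area of peninsula: 360000 × cos²(71.4°) = 360000 × 0.1017 = 36620 km².
True area of survey plot: 320000 × cos²(38.9°) = 320000 × 0.6057 = 193800 km².
Ratio = 36620 / 193800 ≈ 0.189.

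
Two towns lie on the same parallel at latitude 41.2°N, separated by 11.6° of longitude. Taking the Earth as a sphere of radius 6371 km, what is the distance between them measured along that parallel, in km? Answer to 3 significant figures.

971 km

Arc length along a parallel = R cos φ · Δλ (with Δλ in radians).
= 6371 × cos 41.2° × (11.6° × π/180) = 6371 × 0.7524 × 0.2025 ≈ 971 km.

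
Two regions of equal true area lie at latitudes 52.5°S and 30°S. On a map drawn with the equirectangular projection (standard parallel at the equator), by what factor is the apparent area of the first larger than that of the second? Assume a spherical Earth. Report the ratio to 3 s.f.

Plate carrée maps x = Rλ, y = Rφ. The meridian scale is h = 1 and the parallel scale is k = 1/cos φ = sec φ.
Areal scale at 52.5°: h·k = 1.000 × 1.643 = 1.643.
Areal scale at 30°: h·k = 1.000 × 1.155 = 1.155.
Ratio = 1.643/1.155 ≈ 1.42.

1.42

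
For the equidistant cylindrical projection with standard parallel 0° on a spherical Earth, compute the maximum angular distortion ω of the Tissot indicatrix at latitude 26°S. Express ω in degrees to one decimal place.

6.1°

In the plate carrée (x = Rλ, y = Rφ), meridians are true-scale (h = 1) and parallels are stretched by k = sec φ.
At 26°: h = 1.000, k = 1.113; principal scales a = 1.113, b = 1.000.
sin(ω/2) = (a − b)/(a + b) = 0.1126/2.113 = 0.05330, so ω = 2 arcsin(0.05330) ≈ 6.1°.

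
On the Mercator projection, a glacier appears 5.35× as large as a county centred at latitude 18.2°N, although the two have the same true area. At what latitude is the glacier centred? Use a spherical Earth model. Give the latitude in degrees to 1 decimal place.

65.8°

Mercator areal scale is sec²φ, so apparent-area ratio = sec²φ₁ / sec²φ₂ = cos²φ₂ / cos²φ₁.
cos²φ₂ / cos²φ₁ = 5.35  ⇒  cos φ₁ = cos 18.2° / √5.35 = 0.9500/2.313 = 0.4107.
φ₁ = arccos(0.4107) ≈ 65.8°.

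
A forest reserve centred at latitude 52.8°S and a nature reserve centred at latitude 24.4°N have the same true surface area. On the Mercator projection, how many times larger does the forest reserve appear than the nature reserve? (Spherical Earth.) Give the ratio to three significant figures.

2.27

On Mercator, area is exaggerated by sec²φ = 1/cos²φ.
At 52.8°: sec²(52.8°) = 1/0.6046² = 2.736.
At 24.4°: sec²(24.4°) = 1/0.9107² = 1.206.
Ratio = 2.736/1.206 = cos²(24.4°)/cos²(52.8°) ≈ 2.27.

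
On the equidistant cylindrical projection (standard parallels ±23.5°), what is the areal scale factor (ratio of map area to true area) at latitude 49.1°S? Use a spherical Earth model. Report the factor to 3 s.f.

1.40

With standard parallel φ₀ = 23.5°, the equirectangular projection gives x = Rλ cos φ₀, y = Rφ, so h = 1 and k = cos 23.5° / cos φ.
Areal scale = h·k = 1 × cos φ₀ / cos φ; at 49.1°, h = 1.000, k = 1.401, so h·k = 1.401.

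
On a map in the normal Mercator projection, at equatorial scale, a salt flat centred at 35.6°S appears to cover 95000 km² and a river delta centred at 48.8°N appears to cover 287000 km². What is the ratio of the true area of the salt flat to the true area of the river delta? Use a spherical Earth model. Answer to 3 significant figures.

0.504

On Mercator the areal scale is sec²φ, so true area = apparent × cos²φ.
True area of salt flat: 95000 × cos²(35.6°) = 95000 × 0.6611 = 62810 km².
True area of river delta: 287000 × cos²(48.8°) = 287000 × 0.4339 = 124500 km².
Ratio = 62810 / 124500 ≈ 0.504.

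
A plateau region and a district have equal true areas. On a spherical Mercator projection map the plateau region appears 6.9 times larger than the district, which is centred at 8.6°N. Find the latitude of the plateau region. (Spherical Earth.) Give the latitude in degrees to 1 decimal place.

Mercator areal scale is sec²φ, so apparent-area ratio = sec²φ₁ / sec²φ₂ = cos²φ₂ / cos²φ₁.
cos²φ₂ / cos²φ₁ = 6.9  ⇒  cos φ₁ = cos 8.6° / √6.9 = 0.9888/2.627 = 0.3764.
φ₁ = arccos(0.3764) ≈ 67.9°.

67.9°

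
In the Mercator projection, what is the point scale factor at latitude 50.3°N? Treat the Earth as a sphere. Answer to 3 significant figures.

For Mercator, h = k = sec φ (a conformal cylindrical projection has a single point scale, 1/cos φ).
k = 1/cos 50.3° = 1/0.6388 = 1.566.

1.57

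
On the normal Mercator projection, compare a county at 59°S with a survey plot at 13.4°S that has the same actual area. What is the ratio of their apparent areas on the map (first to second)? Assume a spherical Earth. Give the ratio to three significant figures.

Mercator areal scale is sec²φ.
At 59°: sec²(59°) = 1/0.5150² = 3.770.
At 13.4°: sec²(13.4°) = 1/0.9728² = 1.057.
Ratio = 3.770/1.057 = cos²(13.4°)/cos²(59°) ≈ 3.57.

3.57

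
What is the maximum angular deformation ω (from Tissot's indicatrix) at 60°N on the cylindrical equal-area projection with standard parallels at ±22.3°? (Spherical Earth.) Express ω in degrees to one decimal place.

66.4°

Cylindrical equal-area (φ₀ = 22.3°): h = cos φ / cos 22.3° along meridians, k = cos 22.3° / cos φ along parallels; h·k = 1.
At 60°: h = 0.5404, k = 1.850; principal scales a = 1.850, b = 0.5404.
sin(ω/2) = (a − b)/(a + b) = 1.310/2.391 = 0.5479, so ω = 2 arcsin(0.5479) ≈ 66.4°.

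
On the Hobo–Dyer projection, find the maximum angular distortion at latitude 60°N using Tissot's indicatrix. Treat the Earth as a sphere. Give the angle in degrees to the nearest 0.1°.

Hobo–Dyer is a cylindrical equal-area projection with standard parallels at ±37.5°. For cylindrical equal-area with standard parallel φ₀, h = cos φ / cos φ₀ and k = cos φ₀ / cos φ, so h·k = 1.
At 60°: h = 0.6302, k = 1.587; principal scales a = 1.587, b = 0.6302.
sin(ω/2) = (a − b)/(a + b) = 0.9565/2.217 = 0.4314, so ω = 2 arcsin(0.4314) ≈ 51.1°.

51.1°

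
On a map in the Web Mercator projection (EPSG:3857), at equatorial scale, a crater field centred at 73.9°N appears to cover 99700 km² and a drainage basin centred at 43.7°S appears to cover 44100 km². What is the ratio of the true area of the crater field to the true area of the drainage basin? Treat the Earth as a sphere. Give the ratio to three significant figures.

On Mercator the areal scale is sec²φ, so true area = apparent × cos²φ.
True area of crater field: 99700 × cos²(73.9°) = 99700 × 0.07690 = 7667 km².
True area of drainage basin: 44100 × cos²(43.7°) = 44100 × 0.5227 = 23050 km².
Ratio = 7667 / 23050 ≈ 0.333.

0.333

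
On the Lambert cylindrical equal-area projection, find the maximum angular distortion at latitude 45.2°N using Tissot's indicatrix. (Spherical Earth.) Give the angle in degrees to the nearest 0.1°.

39.3°

The Lambert cylindrical equal-area projection is the cylindrical equal-area projection with its standard parallel at the equator (φ₀ = 0). A cylindrical equal-area projection with standard parallel φ₀ has meridian scale h = cos φ / cos φ₀ and parallel scale k = cos φ₀ / cos φ (so areas are preserved, h·k = 1).
At 45.2°: h = 0.7046, k = 1.419; principal scales a = 1.419, b = 0.7046.
sin(ω/2) = (a − b)/(a + b) = 0.7145/2.124 = 0.3364, so ω = 2 arcsin(0.3364) ≈ 39.3°.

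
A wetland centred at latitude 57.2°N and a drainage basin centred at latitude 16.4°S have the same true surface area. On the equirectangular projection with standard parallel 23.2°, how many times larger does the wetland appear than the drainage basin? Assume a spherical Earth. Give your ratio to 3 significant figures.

The equidistant cylindrical projection with φ₀ = 23.2° has h = 1 (meridians true) and k = cos φ₀ / cos φ along parallels.
Areal scale at 57.2°: h·k = 1.000 × 1.697 = 1.697.
Areal scale at 16.4°: h·k = 1.000 × 0.9581 = 0.9581.
Ratio = 1.697/0.9581 ≈ 1.77.

1.77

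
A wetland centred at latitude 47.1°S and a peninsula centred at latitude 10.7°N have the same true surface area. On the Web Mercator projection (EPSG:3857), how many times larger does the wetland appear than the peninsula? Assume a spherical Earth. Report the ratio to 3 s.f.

Mercator is conformal with k = sec φ, so areal scale = k² = sec²φ.
At 47.1°: sec²(47.1°) = 1/0.6807² = 2.158.
At 10.7°: sec²(10.7°) = 1/0.9826² = 1.036.
Ratio = 2.158/1.036 = cos²(10.7°)/cos²(47.1°) ≈ 2.08.

2.08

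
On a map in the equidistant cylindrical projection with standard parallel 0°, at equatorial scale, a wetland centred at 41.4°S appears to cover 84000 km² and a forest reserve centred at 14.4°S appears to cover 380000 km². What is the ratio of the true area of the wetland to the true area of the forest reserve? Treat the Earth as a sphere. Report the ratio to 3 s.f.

On the plate carrée, areal scale = h·k = 1 × sec φ, so true area = apparent × cos φ.
True area of wetland: 84000 × cos(41.4°) = 84000 × 0.7501 = 63010 km².
True area of forest reserve: 380000 × cos(14.4°) = 380000 × 0.9686 = 368100 km².
Ratio = 63010 / 368100 ≈ 0.171.

0.171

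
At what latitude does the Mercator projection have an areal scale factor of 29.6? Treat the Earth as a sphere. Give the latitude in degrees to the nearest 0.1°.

Mercator areal scale is sec²φ.
sec²φ = 29.6  ⇒  cos²φ = 0.03378  ⇒  cos φ = 0.1838.
φ = arccos(0.1838) ≈ 79.4°.

79.4°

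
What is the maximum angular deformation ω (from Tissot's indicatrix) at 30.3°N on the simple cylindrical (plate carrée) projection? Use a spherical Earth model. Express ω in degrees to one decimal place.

8.4°

For the equirectangular projection with φ₀ = 0 (plate carrée), h = 1 along meridians and k = sec φ along parallels.
At 30.3°: h = 1.000, k = 1.158; principal scales a = 1.158, b = 1.000.
sin(ω/2) = (a − b)/(a + b) = 0.1582/2.158 = 0.07331, so ω = 2 arcsin(0.07331) ≈ 8.4°.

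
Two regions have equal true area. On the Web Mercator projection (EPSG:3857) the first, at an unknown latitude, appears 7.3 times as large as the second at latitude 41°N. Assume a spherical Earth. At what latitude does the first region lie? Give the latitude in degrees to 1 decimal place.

Mercator areal scale is sec²φ, so apparent-area ratio = sec²φ₁ / sec²φ₂ = cos²φ₂ / cos²φ₁.
cos²φ₂ / cos²φ₁ = 7.3  ⇒  cos φ₁ = cos 41° / √7.3 = 0.7547/2.702 = 0.2793.
φ₁ = arccos(0.2793) ≈ 73.8°.

73.8°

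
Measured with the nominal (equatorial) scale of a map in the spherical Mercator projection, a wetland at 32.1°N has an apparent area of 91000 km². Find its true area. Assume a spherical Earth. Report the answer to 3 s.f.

Mercator is conformal, so the point scale is isotropic: h = k = sec φ = 1/cos φ.
Areal scale = k² = sec²φ = 1/cos²(32.1°) = 1/0.8471² = 1.394.
True area = apparent / (areal scale) = 91000 / 1.394 ≈ 65300 km².

65300 km²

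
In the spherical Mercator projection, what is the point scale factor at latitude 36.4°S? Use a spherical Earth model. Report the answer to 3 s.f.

Mercator is conformal, so the point scale is isotropic: h = k = sec φ = 1/cos φ.
k = 1/cos 36.4° = 1/0.8049 = 1.242.

1.24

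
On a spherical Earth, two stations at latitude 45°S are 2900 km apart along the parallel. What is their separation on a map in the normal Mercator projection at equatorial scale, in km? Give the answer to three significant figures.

The Mercator projection is conformal; its linear scale factor is the same in every direction and equals sec φ = 1/cos φ.
Along the parallel, k = sec 45° = 1/0.7071 = 1.414.
Map distance = 2900 × 1.414 ≈ 4100 km.

4100 km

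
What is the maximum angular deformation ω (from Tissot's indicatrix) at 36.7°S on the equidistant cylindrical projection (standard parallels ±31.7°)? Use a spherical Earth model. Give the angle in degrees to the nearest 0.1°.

3.4°

In the equirectangular projection with standard parallel φ₀ = 31.7° (x = Rλ cos φ₀, y = Rφ), meridians are true-scale (h = 1) and the parallel scale is k = cos φ₀ / cos φ.
At 36.7°: h = 1.000, k = 1.061; principal scales a = 1.061, b = 1.000.
sin(ω/2) = (a − b)/(a + b) = 0.06116/2.061 = 0.02967, so ω = 2 arcsin(0.02967) ≈ 3.4°.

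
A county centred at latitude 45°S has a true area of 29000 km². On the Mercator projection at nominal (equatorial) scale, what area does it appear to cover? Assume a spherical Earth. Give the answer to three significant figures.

58000 km²

Mercator is conformal, so the point scale is isotropic: h = k = sec φ = 1/cos φ.
Areal scale = k² = sec²φ = 1/cos²(45°) = 1/0.7071² = 2.000.
Apparent area = 29000 × 2.000 ≈ 58000 km².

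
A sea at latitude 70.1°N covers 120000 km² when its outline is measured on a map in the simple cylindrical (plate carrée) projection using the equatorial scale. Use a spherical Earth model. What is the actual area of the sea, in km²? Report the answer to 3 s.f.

For the equirectangular projection with φ₀ = 0 (plate carrée), h = 1 along meridians and k = sec φ along parallels.
Areal scale = h·k = 1 × sec φ; at 70.1°, h = 1.000, k = 2.938, so h·k = 2.938.
True area = apparent / (areal scale) = 120000 / 2.938 ≈ 40800 km².

40800 km²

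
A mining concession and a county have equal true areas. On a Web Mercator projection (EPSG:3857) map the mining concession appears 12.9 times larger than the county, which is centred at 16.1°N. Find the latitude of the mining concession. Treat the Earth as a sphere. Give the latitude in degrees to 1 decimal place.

74.5°

Mercator areal scale is sec²φ, so apparent-area ratio = sec²φ₁ / sec²φ₂ = cos²φ₂ / cos²φ₁.
cos²φ₂ / cos²φ₁ = 12.9  ⇒  cos φ₁ = cos 16.1° / √12.9 = 0.9608/3.592 = 0.2675.
φ₁ = arccos(0.2675) ≈ 74.5°.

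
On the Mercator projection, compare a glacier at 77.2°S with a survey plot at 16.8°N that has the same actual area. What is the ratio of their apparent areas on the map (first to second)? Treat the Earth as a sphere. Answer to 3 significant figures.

18.7

Mercator areal scale is sec²φ.
At 77.2°: sec²(77.2°) = 1/0.2215² = 20.37.
At 16.8°: sec²(16.8°) = 1/0.9573² = 1.091.
Ratio = 20.37/1.091 = cos²(16.8°)/cos²(77.2°) ≈ 18.7.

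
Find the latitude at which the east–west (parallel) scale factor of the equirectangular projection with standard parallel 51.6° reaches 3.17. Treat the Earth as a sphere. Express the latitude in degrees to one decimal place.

With standard parallel φ₀ = 51.6°, the equirectangular projection gives x = Rλ cos φ₀, y = Rφ, so h = 1 and k = cos 51.6° / cos φ.
k = cos φ₀ / cos φ = 3.17  ⇒  cos φ = cos 51.6° / 3.17 = 0.1959.
φ = arccos(0.1959) ≈ 78.7°.

78.7°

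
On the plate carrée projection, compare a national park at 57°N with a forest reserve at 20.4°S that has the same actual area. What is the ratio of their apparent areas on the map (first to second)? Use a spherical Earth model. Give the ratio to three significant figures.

1.72

For the equirectangular projection with φ₀ = 0 (plate carrée), h = 1 along meridians and k = sec φ along parallels.
Areal scale at 57°: h·k = 1.000 × 1.836 = 1.836.
Areal scale at 20.4°: h·k = 1.000 × 1.067 = 1.067.
Ratio = 1.836/1.067 ≈ 1.72.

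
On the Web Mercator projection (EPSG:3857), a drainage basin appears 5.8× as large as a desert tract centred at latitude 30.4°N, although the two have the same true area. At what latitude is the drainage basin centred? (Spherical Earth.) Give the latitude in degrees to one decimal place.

Mercator areal scale is sec²φ, so apparent-area ratio = sec²φ₁ / sec²φ₂ = cos²φ₂ / cos²φ₁.
cos²φ₂ / cos²φ₁ = 5.8  ⇒  cos φ₁ = cos 30.4° / √5.8 = 0.8625/2.408 = 0.3581.
φ₁ = arccos(0.3581) ≈ 69.0°.

69.0°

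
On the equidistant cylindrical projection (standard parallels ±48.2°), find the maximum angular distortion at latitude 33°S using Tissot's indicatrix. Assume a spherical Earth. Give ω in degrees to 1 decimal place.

13.1°

The equidistant cylindrical projection with φ₀ = 48.2° has h = 1 (meridians true) and k = cos φ₀ / cos φ along parallels.
At 33°: h = 1.000, k = 0.7947; principal scales a = 1.000, b = 0.7947.
sin(ω/2) = (a − b)/(a + b) = 0.2053/1.795 = 0.1144, so ω = 2 arcsin(0.1144) ≈ 13.1°.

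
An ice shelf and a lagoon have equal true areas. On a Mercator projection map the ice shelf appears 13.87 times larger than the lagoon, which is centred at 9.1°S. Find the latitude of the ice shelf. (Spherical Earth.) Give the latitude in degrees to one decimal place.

74.6°

For equal true areas on Mercator, apparent areas scale as sec²φ, so the ratio is cos²φ₂ / cos²φ₁.
cos²φ₂ / cos²φ₁ = 13.87  ⇒  cos φ₁ = cos 9.1° / √13.87 = 0.9874/3.724 = 0.2651.
φ₁ = arccos(0.2651) ≈ 74.6°.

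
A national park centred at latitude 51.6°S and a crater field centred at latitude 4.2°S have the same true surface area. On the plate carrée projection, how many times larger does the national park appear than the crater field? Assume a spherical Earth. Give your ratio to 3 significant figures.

For the equirectangular projection with φ₀ = 0 (plate carrée), h = 1 along meridians and k = sec φ along parallels.
Areal scale at 51.6°: h·k = 1.000 × 1.610 = 1.610.
Areal scale at 4.2°: h·k = 1.000 × 1.003 = 1.003.
Ratio = 1.610/1.003 ≈ 1.61.

1.61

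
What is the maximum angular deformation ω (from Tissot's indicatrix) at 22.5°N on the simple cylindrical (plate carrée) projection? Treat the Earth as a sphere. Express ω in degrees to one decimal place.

Plate carrée maps x = Rλ, y = Rφ. The meridian scale is h = 1 and the parallel scale is k = 1/cos φ = sec φ.
At 22.5°: h = 1.000, k = 1.082; principal scales a = 1.082, b = 1.000.
sin(ω/2) = (a − b)/(a + b) = 0.08239/2.082 = 0.03957, so ω = 2 arcsin(0.03957) ≈ 4.5°.

4.5°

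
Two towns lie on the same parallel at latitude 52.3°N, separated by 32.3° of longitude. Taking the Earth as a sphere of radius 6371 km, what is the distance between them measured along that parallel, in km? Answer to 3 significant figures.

Arc length along a parallel = R cos φ · Δλ (with Δλ in radians).
= 6371 × cos 52.3° × (32.3° × π/180) = 6371 × 0.6115 × 0.5637 ≈ 2200 km.

2200 km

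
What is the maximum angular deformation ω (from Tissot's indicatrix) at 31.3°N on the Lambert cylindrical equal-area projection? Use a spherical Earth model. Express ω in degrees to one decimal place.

17.9°

The Lambert cylindrical equal-area projection is the cylindrical equal-area projection with its standard parallel at the equator (φ₀ = 0). For cylindrical equal-area with standard parallel φ₀, h = cos φ / cos φ₀ and k = cos φ₀ / cos φ, so h·k = 1.
At 31.3°: h = 0.8545, k = 1.170; principal scales a = 1.170, b = 0.8545.
sin(ω/2) = (a − b)/(a + b) = 0.3159/2.025 = 0.1560, so ω = 2 arcsin(0.1560) ≈ 17.9°.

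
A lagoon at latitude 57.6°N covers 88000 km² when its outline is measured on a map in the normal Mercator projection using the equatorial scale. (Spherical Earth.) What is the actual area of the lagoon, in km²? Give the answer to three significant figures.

The Mercator projection is conformal; its linear scale factor is the same in every direction and equals sec φ = 1/cos φ.
Areal scale = k² = sec²φ = 1/cos²(57.6°) = 1/0.5358² = 3.483.
True area = apparent / (areal scale) = 88000 / 3.483 ≈ 25300 km².

25300 km²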